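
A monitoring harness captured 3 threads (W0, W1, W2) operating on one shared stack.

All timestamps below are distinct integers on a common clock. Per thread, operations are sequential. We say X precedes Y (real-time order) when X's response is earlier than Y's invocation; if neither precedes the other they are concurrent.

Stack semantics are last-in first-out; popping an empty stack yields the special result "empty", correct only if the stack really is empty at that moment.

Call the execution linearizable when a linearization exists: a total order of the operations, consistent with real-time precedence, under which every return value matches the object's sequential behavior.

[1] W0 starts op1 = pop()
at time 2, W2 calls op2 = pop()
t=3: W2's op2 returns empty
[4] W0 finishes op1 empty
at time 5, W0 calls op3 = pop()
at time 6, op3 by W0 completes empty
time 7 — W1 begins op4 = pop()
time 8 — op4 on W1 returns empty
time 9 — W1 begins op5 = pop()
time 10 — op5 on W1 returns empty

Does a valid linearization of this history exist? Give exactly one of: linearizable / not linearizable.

linearizable

witness order: op1, op2, op3, op4, op5
step 1: op1 pop() → empty — stack <>
step 2: op2 pop() → empty — stack <>
step 3: op3 pop() → empty — stack <>
step 4: op4 pop() → empty — stack <>
step 5: op5 pop() → empty — stack <>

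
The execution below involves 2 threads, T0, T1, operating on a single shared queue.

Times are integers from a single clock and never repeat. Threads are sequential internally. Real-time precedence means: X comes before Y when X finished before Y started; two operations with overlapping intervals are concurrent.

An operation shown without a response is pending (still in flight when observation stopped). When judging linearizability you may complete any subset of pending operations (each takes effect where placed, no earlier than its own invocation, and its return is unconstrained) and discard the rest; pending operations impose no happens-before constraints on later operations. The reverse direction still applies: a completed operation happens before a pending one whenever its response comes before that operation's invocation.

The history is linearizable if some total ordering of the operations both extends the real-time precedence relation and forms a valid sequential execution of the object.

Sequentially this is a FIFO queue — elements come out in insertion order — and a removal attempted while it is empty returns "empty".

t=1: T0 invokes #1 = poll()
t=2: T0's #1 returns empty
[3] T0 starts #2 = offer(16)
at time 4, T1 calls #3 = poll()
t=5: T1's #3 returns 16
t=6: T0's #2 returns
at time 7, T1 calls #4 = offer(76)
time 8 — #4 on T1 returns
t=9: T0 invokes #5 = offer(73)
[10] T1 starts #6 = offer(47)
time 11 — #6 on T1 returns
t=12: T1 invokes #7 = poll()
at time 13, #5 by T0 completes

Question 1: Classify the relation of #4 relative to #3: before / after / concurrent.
Answer: after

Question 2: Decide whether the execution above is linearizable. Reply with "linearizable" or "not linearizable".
linearizable

one valid linearization: #1, #2, #3, #4, #5, #6
1. #1 poll() → empty, leaving queue <>
2. #2 offer(16), leaving queue <16>
3. #3 poll() → 16, leaving queue <>
4. #4 offer(76), leaving queue <76>
5. #5 offer(73), leaving queue <76,73>
6. #6 offer(47), leaving queue <76,73,47>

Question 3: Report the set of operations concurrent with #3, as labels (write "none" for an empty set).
Answer: #2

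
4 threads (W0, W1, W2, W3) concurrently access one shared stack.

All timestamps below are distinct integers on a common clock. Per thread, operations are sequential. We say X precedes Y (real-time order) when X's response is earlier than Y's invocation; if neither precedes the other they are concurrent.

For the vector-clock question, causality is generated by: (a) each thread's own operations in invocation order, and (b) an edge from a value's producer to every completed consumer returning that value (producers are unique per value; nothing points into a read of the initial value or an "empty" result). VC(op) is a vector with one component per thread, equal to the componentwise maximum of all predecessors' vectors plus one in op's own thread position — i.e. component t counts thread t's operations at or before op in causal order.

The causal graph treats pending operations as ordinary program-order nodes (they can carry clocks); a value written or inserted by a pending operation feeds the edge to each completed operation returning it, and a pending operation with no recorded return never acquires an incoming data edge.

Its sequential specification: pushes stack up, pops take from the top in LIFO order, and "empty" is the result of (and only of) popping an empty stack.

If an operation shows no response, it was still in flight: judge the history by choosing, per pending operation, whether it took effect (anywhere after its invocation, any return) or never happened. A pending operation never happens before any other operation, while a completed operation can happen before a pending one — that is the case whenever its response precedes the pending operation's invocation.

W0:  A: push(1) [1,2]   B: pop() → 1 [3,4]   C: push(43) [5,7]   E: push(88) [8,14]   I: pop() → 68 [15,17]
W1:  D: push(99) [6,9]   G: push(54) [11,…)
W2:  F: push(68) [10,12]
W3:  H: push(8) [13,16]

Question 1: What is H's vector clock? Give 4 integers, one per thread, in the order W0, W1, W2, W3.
(0, 0, 0, 1)

no predecessors for H (invoked 13): W3 increments from zero → (0, 0, 0, 1)
no predecessors for F (invoked 10): W2 increments from zero → (0, 0, 1, 0)
no predecessors for D (invoked 6): W1 increments from zero → (0, 1, 0, 0)
no predecessors for A (invoked 1): W0 increments from zero → (1, 0, 0, 0)
VC(G, invoked at 11): max of VC(D)=(0, 1, 0, 0), then +1 on thread W1 → (0, 2, 0, 0)
VC(B, invoked at 3): max of VC(A)=(1, 0, 0, 0), then +1 on thread W0 → (2, 0, 0, 0)
VC(C, invoked at 5): max of VC(B)=(2, 0, 0, 0), then +1 on thread W0 → (3, 0, 0, 0)
VC(E, invoked at 8): max of VC(C)=(3, 0, 0, 0), then +1 on thread W0 → (4, 0, 0, 0)
VC(I, invoked at 15): max of VC(E)=(4, 0, 0, 0), VC(F)=(0, 0, 1, 0), then +1 on thread W0 → (5, 0, 1, 0)
target: VC(H) = (0, 0, 0, 1)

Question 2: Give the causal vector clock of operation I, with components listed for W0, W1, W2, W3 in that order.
(5, 0, 1, 0)

root op H, invoked 13: fresh clock plus W3's own tick → (0, 0, 0, 1)
root op F, invoked 10: fresh clock plus W2's own tick → (0, 0, 1, 0)
root op D, invoked 6: fresh clock plus W1's own tick → (0, 1, 0, 0)
root op A, invoked 1: fresh clock plus W0's own tick → (1, 0, 0, 0)
G, invoked 11, takes VC(D)=(0, 1, 0, 0) under max, adds 1 for W1 → (0, 2, 0, 0)
B, invoked 3, takes VC(A)=(1, 0, 0, 0) under max, adds 1 for W0 → (2, 0, 0, 0)
C, invoked 5, takes VC(B)=(2, 0, 0, 0) under max, adds 1 for W0 → (3, 0, 0, 0)
E, invoked 8, takes VC(C)=(3, 0, 0, 0) under max, adds 1 for W0 → (4, 0, 0, 0)
I, invoked 15, takes VC(E)=(4, 0, 0, 0), VC(F)=(0, 0, 1, 0) under max, adds 1 for W0 → (5, 0, 1, 0)
target: VC(I) = (5, 0, 1, 0)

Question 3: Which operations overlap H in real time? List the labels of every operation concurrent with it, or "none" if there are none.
E, G, I

overlap test against H [13,16]: concurrent iff the interval meets 13..16
A [1,2]: before
B [3,4]: before
C [5,7]: before
D [6,9]: before
E [8,14]: concurrent
F [10,12]: before
G [11,…): concurrent
I [15,17]: concurrent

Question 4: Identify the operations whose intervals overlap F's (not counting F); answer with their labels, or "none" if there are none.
E, G

F runs from 10 to 12; window-overlapping ops are concurrent
A [1,2]: before
B [3,4]: before
C [5,7]: before
D [6,9]: before
E [8,14]: concurrent
G [11,…): concurrent
H [13,16]: after
I [15,17]: after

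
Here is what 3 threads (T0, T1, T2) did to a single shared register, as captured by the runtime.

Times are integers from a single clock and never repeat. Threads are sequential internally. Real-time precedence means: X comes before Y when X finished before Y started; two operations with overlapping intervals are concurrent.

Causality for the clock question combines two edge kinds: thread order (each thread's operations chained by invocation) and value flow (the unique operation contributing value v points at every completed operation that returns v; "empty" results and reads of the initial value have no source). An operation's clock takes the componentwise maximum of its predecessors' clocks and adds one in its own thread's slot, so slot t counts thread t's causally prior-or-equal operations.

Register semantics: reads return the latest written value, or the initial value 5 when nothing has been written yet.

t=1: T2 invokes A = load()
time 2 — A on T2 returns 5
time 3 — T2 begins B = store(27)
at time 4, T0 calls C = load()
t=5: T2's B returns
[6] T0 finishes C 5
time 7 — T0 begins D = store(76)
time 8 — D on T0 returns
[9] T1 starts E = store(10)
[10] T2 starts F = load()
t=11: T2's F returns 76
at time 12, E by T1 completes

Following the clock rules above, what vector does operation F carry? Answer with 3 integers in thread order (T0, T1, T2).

root op A, invoked 1: fresh clock plus T2's own tick → (0, 0, 1)
root op E, invoked 9: fresh clock plus T1's own tick → (0, 1, 0)
root op C, invoked 4: fresh clock plus T0's own tick → (1, 0, 0)
invoked at 3, B merges VC(A)=(0, 0, 1) and bumps T2's slot → (0, 0, 2)
invoked at 7, D merges VC(C)=(1, 0, 0) and bumps T0's slot → (2, 0, 0)
invoked at 10, F merges VC(B)=(0, 0, 2), VC(D)=(2, 0, 0) and bumps T2's slot → (2, 0, 3)
target: VC(F) = (2, 0, 3)

(2, 0, 3)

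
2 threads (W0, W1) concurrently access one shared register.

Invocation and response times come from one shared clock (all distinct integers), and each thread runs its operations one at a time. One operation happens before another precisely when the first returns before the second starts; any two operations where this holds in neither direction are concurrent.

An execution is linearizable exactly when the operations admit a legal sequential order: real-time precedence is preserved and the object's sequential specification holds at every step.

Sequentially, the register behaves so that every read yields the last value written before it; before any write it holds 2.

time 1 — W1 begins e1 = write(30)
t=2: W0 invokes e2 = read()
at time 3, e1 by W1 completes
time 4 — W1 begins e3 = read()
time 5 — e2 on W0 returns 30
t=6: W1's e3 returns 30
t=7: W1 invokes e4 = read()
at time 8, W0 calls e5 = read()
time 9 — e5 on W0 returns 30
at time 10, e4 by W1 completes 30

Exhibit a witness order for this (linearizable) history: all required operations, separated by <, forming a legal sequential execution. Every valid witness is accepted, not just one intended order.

e1 < e2 < e3 < e4 < e5

1. e1 write(30), leaving value 30
2. e2 read() → 30, leaving value 30
3. e3 read() → 30, leaving value 30
4. e4 read() → 30, leaving value 30
5. e5 read() → 30, leaving value 30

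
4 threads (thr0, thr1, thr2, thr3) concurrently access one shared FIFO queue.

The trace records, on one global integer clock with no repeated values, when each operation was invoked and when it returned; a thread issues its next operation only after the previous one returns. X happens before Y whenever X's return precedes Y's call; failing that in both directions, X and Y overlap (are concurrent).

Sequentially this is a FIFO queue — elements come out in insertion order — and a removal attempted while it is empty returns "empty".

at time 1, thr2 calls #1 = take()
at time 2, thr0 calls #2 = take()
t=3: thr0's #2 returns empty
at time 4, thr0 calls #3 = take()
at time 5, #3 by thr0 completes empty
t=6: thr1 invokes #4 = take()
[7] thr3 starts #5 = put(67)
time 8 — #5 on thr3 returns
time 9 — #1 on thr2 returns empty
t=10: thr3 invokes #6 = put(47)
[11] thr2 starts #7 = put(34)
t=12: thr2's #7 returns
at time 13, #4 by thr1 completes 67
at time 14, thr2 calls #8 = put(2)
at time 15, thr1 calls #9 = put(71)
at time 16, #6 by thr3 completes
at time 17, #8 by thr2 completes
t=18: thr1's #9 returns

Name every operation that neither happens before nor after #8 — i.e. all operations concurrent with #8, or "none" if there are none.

#6, #9

#8 spans [14,17]; an op avoiding the whole window 14..17 is ordered, any other is concurrent
#1 [1,9]: before
#2 [2,3]: before
#3 [4,5]: before
#4 [6,13]: before
#5 [7,8]: before
#6 [10,16]: concurrent
#7 [11,12]: before
#9 [15,18]: concurrent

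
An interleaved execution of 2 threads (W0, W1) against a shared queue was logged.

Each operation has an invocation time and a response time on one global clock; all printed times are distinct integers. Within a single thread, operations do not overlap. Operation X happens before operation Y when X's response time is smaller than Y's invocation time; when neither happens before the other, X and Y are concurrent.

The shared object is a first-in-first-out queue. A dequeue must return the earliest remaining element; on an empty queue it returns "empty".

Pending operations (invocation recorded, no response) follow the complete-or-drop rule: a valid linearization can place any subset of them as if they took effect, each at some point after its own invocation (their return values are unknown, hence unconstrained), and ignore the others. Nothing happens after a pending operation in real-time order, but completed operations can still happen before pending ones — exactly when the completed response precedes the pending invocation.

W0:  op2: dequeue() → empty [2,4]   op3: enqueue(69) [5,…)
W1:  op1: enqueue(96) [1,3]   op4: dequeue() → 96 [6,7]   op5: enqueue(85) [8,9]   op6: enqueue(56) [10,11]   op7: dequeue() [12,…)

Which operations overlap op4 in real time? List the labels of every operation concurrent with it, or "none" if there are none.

op3

op4 spans [6,7]: anything still running between times 6 and 7 counts as concurrent
op1 [1,3]: before
op2 [2,4]: before
op3 [5,…): concurrent
op5 [8,9]: after
op6 [10,11]: after
op7 [12,…): after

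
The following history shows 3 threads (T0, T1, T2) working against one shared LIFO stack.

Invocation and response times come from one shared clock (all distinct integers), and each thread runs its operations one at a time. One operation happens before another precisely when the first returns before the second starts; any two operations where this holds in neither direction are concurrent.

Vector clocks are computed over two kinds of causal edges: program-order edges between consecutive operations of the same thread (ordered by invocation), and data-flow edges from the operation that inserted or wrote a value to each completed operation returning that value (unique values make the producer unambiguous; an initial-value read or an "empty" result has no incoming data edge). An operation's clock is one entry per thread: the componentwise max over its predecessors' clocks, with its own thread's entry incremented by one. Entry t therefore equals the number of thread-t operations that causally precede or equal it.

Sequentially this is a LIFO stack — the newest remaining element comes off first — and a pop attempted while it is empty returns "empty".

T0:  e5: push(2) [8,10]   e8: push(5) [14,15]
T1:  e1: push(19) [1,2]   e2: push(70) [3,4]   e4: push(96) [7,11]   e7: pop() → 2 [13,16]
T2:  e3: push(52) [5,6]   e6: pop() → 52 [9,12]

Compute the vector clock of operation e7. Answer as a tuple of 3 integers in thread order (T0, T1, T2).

e3, invoked 5, has no incoming edges; only T2's bump applies → (0, 0, 1)
e1, invoked 1, has no incoming edges; only T1's bump applies → (0, 1, 0)
e5, invoked 8, has no incoming edges; only T0's bump applies → (1, 0, 0)
VC(e6, invoked at 9): max of VC(e3)=(0, 0, 1), then +1 on thread T2 → (0, 0, 2)
VC(e2, invoked at 3): max of VC(e1)=(0, 1, 0), then +1 on thread T1 → (0, 2, 0)
VC(e8, invoked at 14): max of VC(e5)=(1, 0, 0), then +1 on thread T0 → (2, 0, 0)
VC(e4, invoked at 7): max of VC(e2)=(0, 2, 0), then +1 on thread T1 → (0, 3, 0)
VC(e7, invoked at 13): max of VC(e4)=(0, 3, 0), VC(e5)=(1, 0, 0), then +1 on thread T1 → (1, 4, 0)
target: VC(e7) = (1, 4, 0)

(1, 4, 0)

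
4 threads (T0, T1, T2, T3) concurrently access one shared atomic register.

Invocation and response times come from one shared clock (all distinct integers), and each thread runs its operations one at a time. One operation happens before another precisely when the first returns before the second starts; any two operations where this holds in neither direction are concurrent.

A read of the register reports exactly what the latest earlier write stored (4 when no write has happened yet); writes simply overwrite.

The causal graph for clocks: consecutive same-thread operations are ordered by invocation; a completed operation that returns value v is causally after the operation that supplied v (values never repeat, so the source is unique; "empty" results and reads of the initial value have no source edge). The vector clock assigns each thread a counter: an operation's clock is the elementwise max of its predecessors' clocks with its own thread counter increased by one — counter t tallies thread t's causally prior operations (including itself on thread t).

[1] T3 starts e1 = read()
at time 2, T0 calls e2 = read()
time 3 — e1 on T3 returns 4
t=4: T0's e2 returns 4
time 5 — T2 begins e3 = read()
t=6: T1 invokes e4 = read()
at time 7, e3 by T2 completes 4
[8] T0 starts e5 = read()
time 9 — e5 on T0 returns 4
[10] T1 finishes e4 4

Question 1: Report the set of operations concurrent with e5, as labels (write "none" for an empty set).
Answer: e4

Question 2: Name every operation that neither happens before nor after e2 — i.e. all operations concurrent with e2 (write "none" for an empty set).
Answer: e1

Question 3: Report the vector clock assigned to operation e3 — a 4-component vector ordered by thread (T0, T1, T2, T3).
Answer: (0, 0, 1, 0)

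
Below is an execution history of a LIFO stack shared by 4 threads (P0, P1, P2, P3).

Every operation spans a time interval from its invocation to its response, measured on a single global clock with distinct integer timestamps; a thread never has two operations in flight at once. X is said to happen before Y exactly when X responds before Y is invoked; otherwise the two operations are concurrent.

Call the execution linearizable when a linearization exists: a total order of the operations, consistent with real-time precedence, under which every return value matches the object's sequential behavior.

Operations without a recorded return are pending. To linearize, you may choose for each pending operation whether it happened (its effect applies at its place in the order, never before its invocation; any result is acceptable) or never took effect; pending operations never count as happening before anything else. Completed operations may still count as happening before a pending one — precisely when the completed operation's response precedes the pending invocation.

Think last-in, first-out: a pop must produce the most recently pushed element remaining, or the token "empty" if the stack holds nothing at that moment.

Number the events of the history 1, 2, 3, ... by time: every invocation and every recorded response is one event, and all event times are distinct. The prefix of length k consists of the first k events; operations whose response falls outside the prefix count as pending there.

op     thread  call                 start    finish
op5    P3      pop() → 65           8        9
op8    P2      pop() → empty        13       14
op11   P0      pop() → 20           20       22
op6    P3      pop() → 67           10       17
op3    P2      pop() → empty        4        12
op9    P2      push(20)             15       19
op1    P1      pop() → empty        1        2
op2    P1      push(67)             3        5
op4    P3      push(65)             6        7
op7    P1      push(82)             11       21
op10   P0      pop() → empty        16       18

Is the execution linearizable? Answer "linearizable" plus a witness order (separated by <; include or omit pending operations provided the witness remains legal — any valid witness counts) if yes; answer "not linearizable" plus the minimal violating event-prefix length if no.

linearizable — witness: op1 < op2 < op4 < op5 < op6 < op3 < op8 < op10 < op7 < op9 < op11

after step 1 (op1 pop() → empty): stack <>
after step 2 (op2 push(67)): stack <67>
after step 3 (op4 push(65)): stack <67,65>
after step 4 (op5 pop() → 65): stack <67>
after step 5 (op6 pop() → 67): stack <>
after step 6 (op3 pop() → empty): stack <>
after step 7 (op8 pop() → empty): stack <>
after step 8 (op10 pop() → empty): stack <>
after step 9 (op7 push(82)): stack <82>
after step 10 (op9 push(20)): stack <82,20>
after step 11 (op11 pop() → 20): stack <82>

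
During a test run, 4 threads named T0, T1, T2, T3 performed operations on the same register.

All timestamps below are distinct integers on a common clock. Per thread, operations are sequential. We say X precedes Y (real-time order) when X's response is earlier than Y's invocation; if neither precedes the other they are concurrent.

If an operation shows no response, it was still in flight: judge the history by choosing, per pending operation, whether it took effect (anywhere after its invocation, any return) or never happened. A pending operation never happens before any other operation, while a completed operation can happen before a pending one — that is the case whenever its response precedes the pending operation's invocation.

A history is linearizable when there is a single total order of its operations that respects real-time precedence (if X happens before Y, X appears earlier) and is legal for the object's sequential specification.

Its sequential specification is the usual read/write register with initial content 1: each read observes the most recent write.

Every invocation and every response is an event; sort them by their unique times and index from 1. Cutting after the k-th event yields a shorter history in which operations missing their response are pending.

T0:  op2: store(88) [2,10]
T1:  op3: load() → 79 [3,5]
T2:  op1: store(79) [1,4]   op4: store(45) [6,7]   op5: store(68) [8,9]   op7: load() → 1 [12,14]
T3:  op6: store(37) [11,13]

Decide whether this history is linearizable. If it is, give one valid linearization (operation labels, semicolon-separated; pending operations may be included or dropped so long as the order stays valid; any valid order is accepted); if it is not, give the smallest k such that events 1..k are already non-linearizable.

not linearizable — minimal violating prefix: 14 events

cut after 13 events: linearizable; cut after 14 events (op7 responds, time 14): not linearizable
no legal order exists: 20 real-time-consistent candidates over 7 completed register operations, all rejected
e.g. op1, op2, op3, op4, op5, op6, op7: illegal at step 3, since op3 load() → 79 cannot apply there
e.g. op1, op2, op3, op4, op5, op7, op6: illegal at step 3, since op3 load() → 79 cannot apply there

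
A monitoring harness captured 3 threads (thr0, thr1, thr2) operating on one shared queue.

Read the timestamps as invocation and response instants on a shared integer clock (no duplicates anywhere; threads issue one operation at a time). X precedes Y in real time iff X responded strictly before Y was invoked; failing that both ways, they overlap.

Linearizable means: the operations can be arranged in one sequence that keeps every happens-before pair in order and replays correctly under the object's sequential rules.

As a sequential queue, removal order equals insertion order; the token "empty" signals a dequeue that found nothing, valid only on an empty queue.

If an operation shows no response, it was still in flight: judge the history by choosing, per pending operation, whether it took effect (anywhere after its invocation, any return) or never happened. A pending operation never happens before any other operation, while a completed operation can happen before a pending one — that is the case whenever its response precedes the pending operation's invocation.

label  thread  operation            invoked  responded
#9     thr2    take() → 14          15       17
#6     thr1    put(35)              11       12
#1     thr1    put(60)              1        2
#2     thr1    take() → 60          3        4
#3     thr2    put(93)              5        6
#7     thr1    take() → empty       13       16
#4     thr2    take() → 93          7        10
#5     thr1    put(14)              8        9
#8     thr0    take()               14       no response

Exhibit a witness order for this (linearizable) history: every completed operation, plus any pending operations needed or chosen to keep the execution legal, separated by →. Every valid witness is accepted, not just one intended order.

#1 → #2 → #3 → #4 → #5 → #6 → #9 → #8 → #7

after step 1 (#1 put(60)): queue <60>
after step 2 (#2 take() → 60): queue <>
after step 3 (#3 put(93)): queue <93>
after step 4 (#4 take() → 93): queue <>
after step 5 (#5 put(14)): queue <14>
after step 6 (#6 put(35)): queue <14,35>
after step 7 (#9 take() → 14): queue <35>
after step 8 (#8 take() (pending, included)): queue <>
after step 9 (#7 take() → empty): queue <>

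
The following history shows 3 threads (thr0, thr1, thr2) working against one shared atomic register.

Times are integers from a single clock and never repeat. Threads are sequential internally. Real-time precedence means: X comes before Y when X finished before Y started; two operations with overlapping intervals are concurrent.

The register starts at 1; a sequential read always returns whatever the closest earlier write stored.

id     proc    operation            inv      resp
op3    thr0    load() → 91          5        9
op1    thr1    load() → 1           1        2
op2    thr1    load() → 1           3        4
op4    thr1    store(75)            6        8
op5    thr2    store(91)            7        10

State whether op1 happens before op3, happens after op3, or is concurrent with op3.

before

op1 spans [1,2], op3 spans [5,9]
resp(op1)=2 < inv(op3)=5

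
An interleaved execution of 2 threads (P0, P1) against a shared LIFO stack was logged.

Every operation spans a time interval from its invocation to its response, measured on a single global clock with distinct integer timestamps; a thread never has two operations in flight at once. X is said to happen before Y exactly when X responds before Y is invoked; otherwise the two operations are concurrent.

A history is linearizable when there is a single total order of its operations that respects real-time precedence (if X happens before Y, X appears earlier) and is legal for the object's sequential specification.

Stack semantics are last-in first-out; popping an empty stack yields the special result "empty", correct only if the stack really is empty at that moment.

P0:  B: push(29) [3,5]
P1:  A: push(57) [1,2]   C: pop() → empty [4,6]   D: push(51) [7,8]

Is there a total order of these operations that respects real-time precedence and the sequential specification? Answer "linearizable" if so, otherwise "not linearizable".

events 1..5 are fine; event 6 — the response of C at time 6 — makes the prefix non-linearizable
2 orders of the 3 completed LIFO stack ops respect real time; none is legal
one such order, A, B, C, breaks at step 3 where C pop() → empty is illegal
one such order, A, C, B, breaks at step 2 where C pop() → empty is illegal

not linearizable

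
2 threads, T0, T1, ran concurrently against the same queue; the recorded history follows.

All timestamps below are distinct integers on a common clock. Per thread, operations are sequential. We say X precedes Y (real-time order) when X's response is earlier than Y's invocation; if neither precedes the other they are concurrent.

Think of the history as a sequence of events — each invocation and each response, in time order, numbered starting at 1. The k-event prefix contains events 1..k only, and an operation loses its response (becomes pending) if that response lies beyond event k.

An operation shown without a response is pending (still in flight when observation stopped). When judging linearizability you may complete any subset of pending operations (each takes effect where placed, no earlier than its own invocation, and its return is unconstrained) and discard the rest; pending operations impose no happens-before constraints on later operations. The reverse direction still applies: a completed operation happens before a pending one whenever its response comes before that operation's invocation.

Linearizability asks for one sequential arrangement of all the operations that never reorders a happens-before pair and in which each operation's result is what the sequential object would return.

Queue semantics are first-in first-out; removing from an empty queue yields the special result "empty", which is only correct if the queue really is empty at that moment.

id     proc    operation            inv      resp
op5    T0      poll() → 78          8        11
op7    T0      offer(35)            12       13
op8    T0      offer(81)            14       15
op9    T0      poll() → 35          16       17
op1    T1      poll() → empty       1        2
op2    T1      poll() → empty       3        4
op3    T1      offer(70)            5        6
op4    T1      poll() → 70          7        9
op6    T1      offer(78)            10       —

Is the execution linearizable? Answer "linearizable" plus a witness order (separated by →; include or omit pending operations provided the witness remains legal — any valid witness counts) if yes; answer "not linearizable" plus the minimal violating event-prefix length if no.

after step 1 (op1 poll() → empty): queue <>
after step 2 (op2 poll() → empty): queue <>
after step 3 (op3 offer(70)): queue <70>
after step 4 (op4 poll() → 70): queue <>
after step 5 (op6 offer(78) (pending, included)): queue <78>
after step 6 (op5 poll() → 78): queue <>
after step 7 (op7 offer(35)): queue <35>
after step 8 (op8 offer(81)): queue <35,81>
after step 9 (op9 poll() → 35): queue <81>

linearizable — witness: op1 → op2 → op3 → op4 → op6 → op5 → op7 → op8 → op9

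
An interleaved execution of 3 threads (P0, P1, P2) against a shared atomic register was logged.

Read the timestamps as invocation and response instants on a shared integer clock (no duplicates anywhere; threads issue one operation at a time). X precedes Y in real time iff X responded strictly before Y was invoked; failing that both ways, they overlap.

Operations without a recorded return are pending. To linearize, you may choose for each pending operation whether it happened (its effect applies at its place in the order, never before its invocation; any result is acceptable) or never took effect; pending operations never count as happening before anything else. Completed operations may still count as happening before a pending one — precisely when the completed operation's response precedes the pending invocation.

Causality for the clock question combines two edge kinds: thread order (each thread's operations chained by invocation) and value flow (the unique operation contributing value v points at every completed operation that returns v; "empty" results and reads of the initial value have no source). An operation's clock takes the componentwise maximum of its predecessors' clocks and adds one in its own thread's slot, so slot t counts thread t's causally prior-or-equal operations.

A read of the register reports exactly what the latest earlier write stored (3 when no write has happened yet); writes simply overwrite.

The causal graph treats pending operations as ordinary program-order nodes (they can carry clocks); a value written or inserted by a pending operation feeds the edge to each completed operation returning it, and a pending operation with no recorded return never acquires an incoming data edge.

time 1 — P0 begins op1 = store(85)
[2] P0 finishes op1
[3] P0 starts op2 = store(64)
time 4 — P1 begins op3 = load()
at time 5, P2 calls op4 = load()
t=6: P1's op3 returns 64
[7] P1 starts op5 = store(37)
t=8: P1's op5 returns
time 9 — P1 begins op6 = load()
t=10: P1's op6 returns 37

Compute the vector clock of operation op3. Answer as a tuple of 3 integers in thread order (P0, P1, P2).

(2, 1, 0)

op4 (invocation 5): nothing precedes it; P2's component alone gives (0, 0, 1)
op1 (invocation 1): nothing precedes it; P0's component alone gives (1, 0, 0)
merge at op2 (invoked 3): VC(op1)=(1, 0, 0), own-thread bump on P0 → (2, 0, 0)
merge at op3 (invoked 4): VC(op2)=(2, 0, 0), own-thread bump on P1 → (2, 1, 0)
merge at op5 (invoked 7): VC(op3)=(2, 1, 0), own-thread bump on P1 → (2, 2, 0)
merge at op6 (invoked 9): VC(op5)=(2, 2, 0), own-thread bump on P1 → (2, 3, 0)
target: VC(op3) = (2, 1, 0)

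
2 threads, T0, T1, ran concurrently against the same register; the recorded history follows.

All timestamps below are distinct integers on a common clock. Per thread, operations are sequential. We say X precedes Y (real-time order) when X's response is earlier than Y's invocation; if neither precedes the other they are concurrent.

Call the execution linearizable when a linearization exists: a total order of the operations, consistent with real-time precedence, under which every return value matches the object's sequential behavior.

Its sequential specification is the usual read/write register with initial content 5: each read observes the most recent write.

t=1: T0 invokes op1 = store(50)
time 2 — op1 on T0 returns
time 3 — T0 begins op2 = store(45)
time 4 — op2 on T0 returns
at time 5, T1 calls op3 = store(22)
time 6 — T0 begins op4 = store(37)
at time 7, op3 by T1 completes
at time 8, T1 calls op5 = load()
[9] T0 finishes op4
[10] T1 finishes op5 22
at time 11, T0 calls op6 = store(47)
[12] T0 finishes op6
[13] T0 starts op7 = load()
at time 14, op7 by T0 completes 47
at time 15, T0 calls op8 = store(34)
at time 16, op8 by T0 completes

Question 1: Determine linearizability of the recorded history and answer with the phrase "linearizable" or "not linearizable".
a witness: op1, op2, op3, op5, op4, op6, op7, op8
after step 1 (op1 store(50)): value 50
after step 2 (op2 store(45)): value 45
after step 3 (op3 store(22)): value 22
after step 4 (op5 load() → 22): value 22
after step 5 (op4 store(37)): value 37
after step 6 (op6 store(47)): value 47
after step 7 (op7 load() → 47): value 47
after step 8 (op8 store(34)): value 34

linearizable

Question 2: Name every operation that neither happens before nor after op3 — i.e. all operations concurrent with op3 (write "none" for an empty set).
op3 spans [5,7]; an op avoiding the whole window 5..7 is ordered, any other is concurrent
op1 [1,2]: before
op2 [3,4]: before
op4 [6,9]: concurrent
op5 [8,10]: after
op6 [11,12]: after
op7 [13,14]: after
op8 [15,16]: after

op4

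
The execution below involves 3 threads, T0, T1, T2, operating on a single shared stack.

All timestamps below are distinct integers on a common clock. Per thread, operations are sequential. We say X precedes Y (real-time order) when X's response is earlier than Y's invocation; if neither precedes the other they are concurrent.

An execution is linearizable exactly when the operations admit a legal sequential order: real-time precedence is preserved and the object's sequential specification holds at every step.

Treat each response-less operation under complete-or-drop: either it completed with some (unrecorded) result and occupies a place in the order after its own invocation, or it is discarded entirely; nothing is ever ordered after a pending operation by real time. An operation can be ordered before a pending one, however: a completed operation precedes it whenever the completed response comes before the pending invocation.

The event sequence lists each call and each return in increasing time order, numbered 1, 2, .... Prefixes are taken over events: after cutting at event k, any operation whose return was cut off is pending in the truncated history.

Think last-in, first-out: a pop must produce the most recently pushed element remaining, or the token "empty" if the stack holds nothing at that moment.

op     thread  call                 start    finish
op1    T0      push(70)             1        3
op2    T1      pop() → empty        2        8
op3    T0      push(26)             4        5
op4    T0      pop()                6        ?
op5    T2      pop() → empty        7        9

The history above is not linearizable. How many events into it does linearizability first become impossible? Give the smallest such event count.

events 1..8 are linearizable, e.g. via op1, op3, op4, op5, op2:
step 1: op1 push(70) — stack <70>
step 2: op3 push(26) — stack <70,26>
step 3: op4 pop() (pending, included) — stack <70>
step 4: op5 pop() (pending, included) — stack <>
step 5: op2 pop() → empty — stack <>
event 9 — op5's response, time 9 — after it, nothing linearizes
including or dropping the 1 pending operation (op4) in any combination fails
e.g. op1, op2, op3, op5 (pending dropped): illegal at step 2, since op2 pop() → empty cannot apply there
e.g. op1, op3, op2, op5 (pending dropped): illegal at step 3, since op2 pop() → empty cannot apply there

9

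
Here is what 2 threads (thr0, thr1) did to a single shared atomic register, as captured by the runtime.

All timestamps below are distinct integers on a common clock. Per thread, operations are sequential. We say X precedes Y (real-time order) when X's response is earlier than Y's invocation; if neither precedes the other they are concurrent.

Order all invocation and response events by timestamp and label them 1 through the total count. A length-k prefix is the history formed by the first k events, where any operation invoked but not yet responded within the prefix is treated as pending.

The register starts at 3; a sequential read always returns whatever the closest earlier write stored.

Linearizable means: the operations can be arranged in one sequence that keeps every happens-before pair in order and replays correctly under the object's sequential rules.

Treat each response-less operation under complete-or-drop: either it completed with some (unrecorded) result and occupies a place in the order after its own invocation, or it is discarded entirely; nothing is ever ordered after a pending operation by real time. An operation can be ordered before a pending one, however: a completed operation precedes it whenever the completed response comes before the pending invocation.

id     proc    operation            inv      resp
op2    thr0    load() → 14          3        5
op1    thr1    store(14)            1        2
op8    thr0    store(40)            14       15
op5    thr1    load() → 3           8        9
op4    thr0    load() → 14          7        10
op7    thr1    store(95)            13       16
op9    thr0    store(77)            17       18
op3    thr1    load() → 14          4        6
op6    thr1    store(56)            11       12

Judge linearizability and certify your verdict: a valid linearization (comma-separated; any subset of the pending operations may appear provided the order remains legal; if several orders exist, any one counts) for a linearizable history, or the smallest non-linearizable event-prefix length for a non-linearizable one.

not linearizable — minimal violating prefix: 9 events

already the first 9 events (up to op5's response at time 9) admit no linearization; the first 8 still do
all 2 real-time-respecting orders fail — 4 completed atomic register operations, no legal replay
every completion of the 1 pending operation (op4) was checked; none linearizes
take op1, op2, op3, op5 (pending dropped): step 4 already fails, because op5 load() → 3 cannot occur there
take op1, op3, op2, op5 (pending dropped): step 4 already fails, because op5 load() → 3 cannot occur there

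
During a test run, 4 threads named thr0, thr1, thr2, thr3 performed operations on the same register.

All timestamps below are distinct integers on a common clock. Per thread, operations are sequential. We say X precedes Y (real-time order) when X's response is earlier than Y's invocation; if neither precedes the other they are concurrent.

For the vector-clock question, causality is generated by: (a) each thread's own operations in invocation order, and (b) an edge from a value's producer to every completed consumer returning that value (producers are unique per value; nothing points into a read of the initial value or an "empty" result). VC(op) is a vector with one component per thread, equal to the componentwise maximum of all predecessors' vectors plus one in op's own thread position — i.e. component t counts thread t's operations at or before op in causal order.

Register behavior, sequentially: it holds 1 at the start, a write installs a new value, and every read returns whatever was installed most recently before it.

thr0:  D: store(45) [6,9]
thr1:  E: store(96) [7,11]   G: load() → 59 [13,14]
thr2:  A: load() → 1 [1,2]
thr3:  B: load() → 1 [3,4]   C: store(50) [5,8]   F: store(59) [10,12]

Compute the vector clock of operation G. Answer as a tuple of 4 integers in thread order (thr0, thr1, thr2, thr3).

(0, 2, 0, 3)

VC(B, invoked at 3): no causal predecessors; +1 on thr3 → (0, 0, 0, 1)
VC(A, invoked at 1): no causal predecessors; +1 on thr2 → (0, 0, 1, 0)
VC(E, invoked at 7): no causal predecessors; +1 on thr1 → (0, 1, 0, 0)
VC(D, invoked at 6): no causal predecessors; +1 on thr0 → (1, 0, 0, 0)
invoked at 5, C merges VC(B)=(0, 0, 0, 1) and bumps thr3's slot → (0, 0, 0, 2)
invoked at 10, F merges VC(C)=(0, 0, 0, 2) and bumps thr3's slot → (0, 0, 0, 3)
invoked at 13, G merges VC(E)=(0, 1, 0, 0), VC(F)=(0, 0, 0, 3) and bumps thr1's slot → (0, 2, 0, 3)
target: VC(G) = (0, 2, 0, 3)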